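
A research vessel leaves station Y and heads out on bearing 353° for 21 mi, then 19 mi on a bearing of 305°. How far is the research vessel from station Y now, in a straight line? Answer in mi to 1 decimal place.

36.6 mi

Leg 1 (353°, 21 mi): east 21 sin 353° = -2.56, north 21 cos 353° = 20.84
Leg 2 (305°, 19 mi): east 19 sin 305° = -15.56, north 19 cos 305° = 10.90
Net: -18.12 east, 31.74 north. Distance = √((-18.12)² + (31.74)²) = 36.551 mi.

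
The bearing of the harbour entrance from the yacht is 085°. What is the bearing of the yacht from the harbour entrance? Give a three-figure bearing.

265°

Back-bearing = 085° + 180° = 265°.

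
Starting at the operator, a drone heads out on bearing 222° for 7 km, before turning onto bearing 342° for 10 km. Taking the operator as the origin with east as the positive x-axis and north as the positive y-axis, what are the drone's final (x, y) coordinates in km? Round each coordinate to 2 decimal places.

Leg 1 (222°, 7 km): east 7 sin 222° = -4.68, north 7 cos 222° = -5.20
Leg 2 (342°, 10 km): east 10 sin 342° = -3.09, north 10 cos 342° = 9.51
Summing: -7.77 km east, 4.31 km north → (-7.77, 4.31).

(-7.77, 4.31)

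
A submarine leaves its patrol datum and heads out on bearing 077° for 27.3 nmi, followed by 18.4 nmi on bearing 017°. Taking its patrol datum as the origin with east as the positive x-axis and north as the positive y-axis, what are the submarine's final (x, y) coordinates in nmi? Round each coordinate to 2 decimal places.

Leg 1 (077°, 27.3 nmi): east 27.3 sin 77° = 26.60, north 27.3 cos 77° = 6.14
Leg 2 (017°, 18.4 nmi): east 18.4 sin 17° = 5.38, north 18.4 cos 17° = 17.60
Summing: 31.98 nmi east, 23.74 nmi north → (31.98, 23.74).

(31.98, 23.74)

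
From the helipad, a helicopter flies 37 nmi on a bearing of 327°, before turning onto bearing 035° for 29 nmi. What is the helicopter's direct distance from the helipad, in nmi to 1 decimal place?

Leg 1 (327°, 37 nmi): east 37 sin 327° = -20.15, north 37 cos 327° = 31.03
Leg 2 (035°, 29 nmi): east 29 sin 35° = 16.63, north 29 cos 35° = 23.76
Net: -3.52 east, 54.79 north. Distance = √((-3.52)² + (54.79)²) = 54.899 nmi.

54.9 nmi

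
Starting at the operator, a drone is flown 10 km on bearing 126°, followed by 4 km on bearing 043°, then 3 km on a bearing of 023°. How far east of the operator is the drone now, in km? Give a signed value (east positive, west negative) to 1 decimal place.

Leg 1 (126°, 10 km): east 10 sin 126° = 8.09, north 10 cos 126° = -5.88
Leg 2 (043°, 4 km): east 4 sin 43° = 2.73, north 4 cos 43° = 2.93
Leg 3 (023°, 3 km): east 3 sin 23° = 1.17, north 3 cos 23° = 2.76
Net east component: 11.99 km.

12.0 km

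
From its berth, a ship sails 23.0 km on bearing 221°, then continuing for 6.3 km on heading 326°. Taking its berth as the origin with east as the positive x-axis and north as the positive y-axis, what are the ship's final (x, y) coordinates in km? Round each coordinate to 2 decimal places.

Leg 1 (221°, 23.0 km): east 23.0 sin 221° = -15.09, north 23.0 cos 221° = -17.36
Leg 2 (326°, 6.3 km): east 6.3 sin 326° = -3.52, north 6.3 cos 326° = 5.22
Summing: -18.61 km east, -12.14 km north → (-18.61, -12.14).

(-18.61, -12.14)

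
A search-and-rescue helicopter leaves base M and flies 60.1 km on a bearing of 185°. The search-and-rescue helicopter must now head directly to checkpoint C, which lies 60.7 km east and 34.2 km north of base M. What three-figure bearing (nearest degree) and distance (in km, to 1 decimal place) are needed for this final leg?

035°, 114.9 km

Leg 1 (185°, 60.1 km): east 60.1 sin 185° = -5.24, north 60.1 cos 185° = -59.87
Current position: (-5.24, -59.87). Target: (60.7, 34.2). Remaining: Δeast = 65.94, Δnorth = 94.07.
Bearing = atan2(65.94, 94.07) mod 360° = 35.03°; distance = √((65.94)² + (94.07)²) = 114.879 km.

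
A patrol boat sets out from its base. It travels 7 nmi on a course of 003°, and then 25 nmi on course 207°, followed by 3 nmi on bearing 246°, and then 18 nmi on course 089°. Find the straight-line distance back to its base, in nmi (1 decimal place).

16.7 nmi

Leg 1 (003°, 7 nmi): east 7 sin 3° = 0.37, north 7 cos 3° = 6.99
Leg 2 (207°, 25 nmi): east 25 sin 207° = -11.35, north 25 cos 207° = -22.28
Leg 3 (246°, 3 nmi): east 3 sin 246° = -2.74, north 3 cos 246° = -1.22
Leg 4 (089°, 18 nmi): east 18 sin 89° = 18.00, north 18 cos 89° = 0.31
Net: 4.27 east, -16.19 north. Distance = √((4.27)² + (-16.19)²) = 16.745 nmi.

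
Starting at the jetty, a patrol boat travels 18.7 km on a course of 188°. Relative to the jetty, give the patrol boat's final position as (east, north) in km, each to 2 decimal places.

Leg 1 (188°, 18.7 km): east 18.7 sin 188° = -2.60, north 18.7 cos 188° = -18.52
Summing: -2.60 km east, -18.52 km north → (-2.60, -18.52).

(-2.60, -18.52)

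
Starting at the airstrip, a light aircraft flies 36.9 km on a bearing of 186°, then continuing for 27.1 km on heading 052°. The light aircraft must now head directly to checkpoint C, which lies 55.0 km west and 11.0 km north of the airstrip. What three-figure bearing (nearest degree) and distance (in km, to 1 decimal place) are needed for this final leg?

Leg 1 (186°, 36.9 km): east 36.9 sin 186° = -3.86, north 36.9 cos 186° = -36.70
Leg 2 (052°, 27.1 km): east 27.1 sin 52° = 21.36, north 27.1 cos 52° = 16.68
Current position: (17.50, -20.01). Target: (-55.0, 11.0). Remaining: Δeast = -72.50, Δnorth = 31.01.
Bearing = atan2(-72.50, 31.01) mod 360° = 293.16°; distance = √((-72.50)² + (31.01)²) = 78.853 km.

293°, 78.9 km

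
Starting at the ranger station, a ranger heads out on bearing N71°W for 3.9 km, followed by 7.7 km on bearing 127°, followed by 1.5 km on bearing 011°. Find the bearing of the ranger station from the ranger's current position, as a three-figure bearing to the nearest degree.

305°

Leg 1 (N71°W, 3.9 km): east 3.9 sin 289° = -3.69, north 3.9 cos 289° = 1.27
Leg 2 (127°, 7.7 km): east 7.7 sin 127° = 6.15, north 7.7 cos 127° = -4.63
Leg 3 (011°, 1.5 km): east 1.5 sin 11° = 0.29, north 1.5 cos 11° = 1.47
Net displacement: 2.75 east, -1.89 north. Direction back to start is (-2.75, 1.89): bearing = atan2(-2.75, 1.89) mod 360° = 304.54° ≈ 305°.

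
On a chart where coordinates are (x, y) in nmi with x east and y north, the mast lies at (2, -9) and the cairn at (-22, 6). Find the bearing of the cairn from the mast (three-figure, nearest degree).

302°

Δeast = -22 − 2 = -24.00; Δnorth = 6 − -9 = 15.00.
Bearing = atan2(Δeast, Δnorth) mod 360° = 302.01° ≈ 302°.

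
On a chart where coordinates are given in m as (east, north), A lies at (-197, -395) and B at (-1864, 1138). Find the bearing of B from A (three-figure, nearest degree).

313°

Δeast = -1864 − -197 = -1667.00; Δnorth = 1138 − -395 = 1533.00.
Bearing = atan2(Δeast, Δnorth) mod 360° = 312.60° ≈ 313°.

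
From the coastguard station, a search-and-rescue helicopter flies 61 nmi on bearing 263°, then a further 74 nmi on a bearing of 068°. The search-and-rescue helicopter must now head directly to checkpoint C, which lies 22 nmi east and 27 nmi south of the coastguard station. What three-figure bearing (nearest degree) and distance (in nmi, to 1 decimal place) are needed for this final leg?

164°, 49.3 nmi

Leg 1 (263°, 61 nmi): east 61 sin 263° = -60.55, north 61 cos 263° = -7.43
Leg 2 (068°, 74 nmi): east 74 sin 68° = 68.61, north 74 cos 68° = 27.72
Current position: (8.07, 20.29). Target: (22, -27). Remaining: Δeast = 13.93, Δnorth = -47.29.
Bearing = atan2(13.93, -47.29) mod 360° = 163.58°; distance = √((13.93)² + (-47.29)²) = 49.297 nmi.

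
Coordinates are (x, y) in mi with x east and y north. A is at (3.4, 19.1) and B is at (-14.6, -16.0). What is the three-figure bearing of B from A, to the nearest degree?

207°

Δeast = -14.6 − 3.4 = -18.00; Δnorth = -16.0 − 19.1 = -35.10.
Bearing = atan2(Δeast, Δnorth) mod 360° = 207.15° ≈ 207°.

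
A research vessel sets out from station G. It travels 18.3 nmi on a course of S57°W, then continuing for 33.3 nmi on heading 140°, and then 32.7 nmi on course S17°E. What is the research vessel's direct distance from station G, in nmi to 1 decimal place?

68.6 nmi

Leg 1 (S57°W, 18.3 nmi): east 18.3 sin 237° = -15.35, north 18.3 cos 237° = -9.97
Leg 2 (140°, 33.3 nmi): east 33.3 sin 140° = 21.40, north 33.3 cos 140° = -25.51
Leg 3 (S17°E, 32.7 nmi): east 32.7 sin 163° = 9.56, north 32.7 cos 163° = -31.27
Net: 15.62 east, -66.75 north. Distance = √((15.62)² + (-66.75)²) = 68.550 nmi.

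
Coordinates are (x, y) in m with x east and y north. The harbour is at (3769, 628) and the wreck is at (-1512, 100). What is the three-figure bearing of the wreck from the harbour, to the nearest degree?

Δeast = -1512 − 3769 = -5281.00; Δnorth = 100 − 628 = -528.00.
Bearing = atan2(Δeast, Δnorth) mod 360° = 264.29° ≈ 264°.

264°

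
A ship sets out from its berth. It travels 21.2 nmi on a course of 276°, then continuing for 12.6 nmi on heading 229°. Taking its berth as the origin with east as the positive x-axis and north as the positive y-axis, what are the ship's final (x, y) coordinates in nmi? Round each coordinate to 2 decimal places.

Leg 1 (276°, 21.2 nmi): east 21.2 sin 276° = -21.08, north 21.2 cos 276° = 2.22
Leg 2 (229°, 12.6 nmi): east 12.6 sin 229° = -9.51, north 12.6 cos 229° = -8.27
Summing: -30.59 nmi east, -6.05 nmi north → (-30.59, -6.05).

(-30.59, -6.05)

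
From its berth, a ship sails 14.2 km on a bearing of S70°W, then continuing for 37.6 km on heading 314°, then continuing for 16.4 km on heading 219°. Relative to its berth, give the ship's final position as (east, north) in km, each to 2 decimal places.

(-50.71, 8.52)

Leg 1 (S70°W, 14.2 km): east 14.2 sin 250° = -13.34, north 14.2 cos 250° = -4.86
Leg 2 (314°, 37.6 km): east 37.6 sin 314° = -27.05, north 37.6 cos 314° = 26.12
Leg 3 (219°, 16.4 km): east 16.4 sin 219° = -10.32, north 16.4 cos 219° = -12.75
Summing: -50.71 km east, 8.52 km north → (-50.71, 8.52).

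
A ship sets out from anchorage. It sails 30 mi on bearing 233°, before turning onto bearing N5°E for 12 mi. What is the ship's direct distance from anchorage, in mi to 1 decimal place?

23.7 mi

Leg 1 (233°, 30 mi): east 30 sin 233° = -23.96, north 30 cos 233° = -18.05
Leg 2 (N5°E, 12 mi): east 12 sin 5° = 1.05, north 12 cos 5° = 11.95
Net: -22.91 east, -6.10 north. Distance = √((-22.91)² + (-6.10)²) = 23.711 mi.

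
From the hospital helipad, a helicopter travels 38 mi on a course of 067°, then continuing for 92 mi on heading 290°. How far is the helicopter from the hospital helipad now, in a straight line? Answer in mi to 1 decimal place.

69.2 mi

Leg 1 (067°, 38 mi): east 38 sin 67° = 34.98, north 38 cos 67° = 14.85
Leg 2 (290°, 92 mi): east 92 sin 290° = -86.45, north 92 cos 290° = 31.47
Net: -51.47 east, 46.31 north. Distance = √((-51.47)² + (46.31)²) = 69.241 mi.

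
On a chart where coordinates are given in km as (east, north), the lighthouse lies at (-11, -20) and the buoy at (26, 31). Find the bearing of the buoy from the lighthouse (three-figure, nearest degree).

036°

Δeast = 26 − -11 = 37.00; Δnorth = 31 − -20 = 51.00.
Bearing = atan2(Δeast, Δnorth) mod 360° = 35.96° ≈ 036°.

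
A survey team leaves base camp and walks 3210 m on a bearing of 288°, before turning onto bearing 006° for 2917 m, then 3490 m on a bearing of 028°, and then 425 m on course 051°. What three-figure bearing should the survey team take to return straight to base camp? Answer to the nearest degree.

174°

Leg 1 (288°, 3210 m): east 3210 sin 288° = -3052.89, north 3210 cos 288° = 991.94
Leg 2 (006°, 2917 m): east 2917 sin 6° = 304.91, north 2917 cos 6° = 2901.02
Leg 3 (028°, 3490 m): east 3490 sin 28° = 1638.46, north 3490 cos 28° = 3081.49
Leg 4 (051°, 425 m): east 425 sin 51° = 330.29, north 425 cos 51° = 267.46
Net displacement: -779.24 east, 7241.91 north. Direction back to start is (779.24, -7241.91): bearing = atan2(779.24, -7241.91) mod 360° = 173.86° ≈ 174°.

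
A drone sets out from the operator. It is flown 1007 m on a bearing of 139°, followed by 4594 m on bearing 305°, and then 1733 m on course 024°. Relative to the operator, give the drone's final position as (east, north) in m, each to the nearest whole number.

Leg 1 (139°, 1007 m): east 1007 sin 139° = 660.65, north 1007 cos 139° = -759.99
Leg 2 (305°, 4594 m): east 4594 sin 305° = -3763.18, north 4594 cos 305° = 2635.01
Leg 3 (024°, 1733 m): east 1733 sin 24° = 704.87, north 1733 cos 24° = 1583.17
Summing: -2397.66 m east, 3458.19 m north → (-2398, 3458).

(-2398, 3458)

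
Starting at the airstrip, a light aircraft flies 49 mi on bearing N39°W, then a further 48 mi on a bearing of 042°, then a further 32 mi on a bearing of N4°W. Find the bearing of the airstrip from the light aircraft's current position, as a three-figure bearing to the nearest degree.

179°

Leg 1 (N39°W, 49 mi): east 49 sin 321° = -30.84, north 49 cos 321° = 38.08
Leg 2 (042°, 48 mi): east 48 sin 42° = 32.12, north 48 cos 42° = 35.67
Leg 3 (N4°W, 32 mi): east 32 sin 356° = -2.23, north 32 cos 356° = 31.92
Net displacement: -0.95 east, 105.67 north. Direction back to start is (0.95, -105.67): bearing = atan2(0.95, -105.67) mod 360° = 179.48° ≈ 179°.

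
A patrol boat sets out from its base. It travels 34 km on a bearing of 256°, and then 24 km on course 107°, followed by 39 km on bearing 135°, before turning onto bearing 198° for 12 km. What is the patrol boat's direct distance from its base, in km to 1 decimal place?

Leg 1 (256°, 34 km): east 34 sin 256° = -32.99, north 34 cos 256° = -8.23
Leg 2 (107°, 24 km): east 24 sin 107° = 22.95, north 24 cos 107° = -7.02
Leg 3 (135°, 39 km): east 39 sin 135° = 27.58, north 39 cos 135° = -27.58
Leg 4 (198°, 12 km): east 12 sin 198° = -3.71, north 12 cos 198° = -11.41
Net: 13.83 east, -54.23 north. Distance = √((13.83)² + (-54.23)²) = 55.968 km.

56.0 km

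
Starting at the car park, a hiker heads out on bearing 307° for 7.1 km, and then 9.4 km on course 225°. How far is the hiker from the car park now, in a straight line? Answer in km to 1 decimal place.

Leg 1 (307°, 7.1 km): east 7.1 sin 307° = -5.67, north 7.1 cos 307° = 4.27
Leg 2 (225°, 9.4 km): east 9.4 sin 225° = -6.65, north 9.4 cos 225° = -6.65
Net: -12.32 east, -2.37 north. Distance = √((-12.32)² + (-2.37)²) = 12.544 km.

12.5 km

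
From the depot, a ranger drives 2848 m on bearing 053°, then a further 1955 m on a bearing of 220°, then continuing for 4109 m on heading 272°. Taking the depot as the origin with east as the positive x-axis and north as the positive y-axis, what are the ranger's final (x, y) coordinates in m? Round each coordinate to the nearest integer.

Leg 1 (053°, 2848 m): east 2848 sin 53° = 2274.51, north 2848 cos 53° = 1713.97
Leg 2 (220°, 1955 m): east 1955 sin 220° = -1256.65, north 1955 cos 220° = -1497.62
Leg 3 (272°, 4109 m): east 4109 sin 272° = -4106.50, north 4109 cos 272° = 143.40
Summing: -3088.63 m east, 359.75 m north → (-3089, 360).

(-3089, 360)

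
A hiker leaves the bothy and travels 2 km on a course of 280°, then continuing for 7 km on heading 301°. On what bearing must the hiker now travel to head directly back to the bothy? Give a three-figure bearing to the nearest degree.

116°

Leg 1 (280°, 2 km): east 2 sin 280° = -1.97, north 2 cos 280° = 0.35
Leg 2 (301°, 7 km): east 7 sin 301° = -6.00, north 7 cos 301° = 3.61
Net displacement: -7.97 east, 3.95 north. Direction back to start is (7.97, -3.95): bearing = atan2(7.97, -3.95) mod 360° = 116.38° ≈ 116°.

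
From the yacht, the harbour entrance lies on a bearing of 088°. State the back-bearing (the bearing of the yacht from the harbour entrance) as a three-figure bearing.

268°

Back-bearing = 088° + 180° = 268°.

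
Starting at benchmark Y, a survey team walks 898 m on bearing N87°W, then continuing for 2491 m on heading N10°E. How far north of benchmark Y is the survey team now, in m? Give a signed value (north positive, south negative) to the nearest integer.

2500 m

Leg 1 (N87°W, 898 m): east 898 sin 273° = -896.77, north 898 cos 273° = 47.00
Leg 2 (N10°E, 2491 m): east 2491 sin 10° = 432.56, north 2491 cos 10° = 2453.16
Net north component: 2500.15 m.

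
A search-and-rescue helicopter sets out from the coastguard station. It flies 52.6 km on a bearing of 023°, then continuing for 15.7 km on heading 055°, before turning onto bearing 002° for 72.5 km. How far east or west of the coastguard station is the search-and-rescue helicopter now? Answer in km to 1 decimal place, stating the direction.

35.9 km east

Leg 1 (023°, 52.6 km): east 52.6 sin 23° = 20.55, north 52.6 cos 23° = 48.42
Leg 2 (055°, 15.7 km): east 15.7 sin 55° = 12.86, north 15.7 cos 55° = 9.01
Leg 3 (002°, 72.5 km): east 72.5 sin 2° = 2.53, north 72.5 cos 2° = 72.46
Net east component: 35.94 km.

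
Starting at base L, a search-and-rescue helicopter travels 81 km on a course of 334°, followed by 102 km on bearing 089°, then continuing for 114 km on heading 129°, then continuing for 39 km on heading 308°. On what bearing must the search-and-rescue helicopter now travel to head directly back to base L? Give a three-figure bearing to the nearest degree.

258°

Leg 1 (334°, 81 km): east 81 sin 334° = -35.51, north 81 cos 334° = 72.80
Leg 2 (089°, 102 km): east 102 sin 89° = 101.98, north 102 cos 89° = 1.78
Leg 3 (129°, 114 km): east 114 sin 129° = 88.59, north 114 cos 129° = -71.74
Leg 4 (308°, 39 km): east 39 sin 308° = -30.73, north 39 cos 308° = 24.01
Net displacement: 124.34 east, 26.85 north. Direction back to start is (-124.34, -26.85): bearing = atan2(-124.34, -26.85) mod 360° = 257.81° ≈ 258°.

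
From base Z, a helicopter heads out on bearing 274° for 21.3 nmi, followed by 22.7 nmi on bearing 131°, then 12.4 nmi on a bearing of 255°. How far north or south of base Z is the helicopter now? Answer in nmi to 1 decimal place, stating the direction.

Leg 1 (274°, 21.3 nmi): east 21.3 sin 274° = -21.25, north 21.3 cos 274° = 1.49
Leg 2 (131°, 22.7 nmi): east 22.7 sin 131° = 17.13, north 22.7 cos 131° = -14.89
Leg 3 (255°, 12.4 nmi): east 12.4 sin 255° = -11.98, north 12.4 cos 255° = -3.21
Net north component: -16.62 nmi.

16.6 nmi south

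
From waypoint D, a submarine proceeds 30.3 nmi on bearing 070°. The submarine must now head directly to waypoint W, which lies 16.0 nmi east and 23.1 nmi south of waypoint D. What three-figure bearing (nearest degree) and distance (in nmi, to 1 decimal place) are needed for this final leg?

200°, 35.7 nmi

Leg 1 (070°, 30.3 nmi): east 30.3 sin 70° = 28.47, north 30.3 cos 70° = 10.36
Current position: (28.47, 10.36). Target: (16.0, -23.1). Remaining: Δeast = -12.47, Δnorth = -33.46.
Bearing = atan2(-12.47, -33.46) mod 360° = 200.44°; distance = √((-12.47)² + (-33.46)²) = 35.712 nmi.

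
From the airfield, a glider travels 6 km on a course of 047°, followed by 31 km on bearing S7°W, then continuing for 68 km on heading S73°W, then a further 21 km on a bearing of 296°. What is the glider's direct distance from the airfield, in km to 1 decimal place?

91.3 km

Leg 1 (047°, 6 km): east 6 sin 47° = 4.39, north 6 cos 47° = 4.09
Leg 2 (S7°W, 31 km): east 31 sin 187° = -3.78, north 31 cos 187° = -30.77
Leg 3 (S73°W, 68 km): east 68 sin 253° = -65.03, north 68 cos 253° = -19.88
Leg 4 (296°, 21 km): east 21 sin 296° = -18.87, north 21 cos 296° = 9.21
Net: -83.29 east, -37.35 north. Distance = √((-83.29)² + (-37.35)²) = 91.285 km.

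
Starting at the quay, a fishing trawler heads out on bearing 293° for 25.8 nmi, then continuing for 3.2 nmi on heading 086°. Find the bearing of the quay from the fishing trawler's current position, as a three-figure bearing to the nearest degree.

Leg 1 (293°, 25.8 nmi): east 25.8 sin 293° = -23.75, north 25.8 cos 293° = 10.08
Leg 2 (086°, 3.2 nmi): east 3.2 sin 86° = 3.19, north 3.2 cos 86° = 0.22
Net displacement: -20.56 east, 10.30 north. Direction back to start is (20.56, -10.30): bearing = atan2(20.56, -10.30) mod 360° = 116.62° ≈ 117°.

117°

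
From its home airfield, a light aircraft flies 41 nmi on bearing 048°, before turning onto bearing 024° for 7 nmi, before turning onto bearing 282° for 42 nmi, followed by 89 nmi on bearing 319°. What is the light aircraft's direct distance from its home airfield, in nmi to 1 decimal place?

128.1 nmi

Leg 1 (048°, 41 nmi): east 41 sin 48° = 30.47, north 41 cos 48° = 27.43
Leg 2 (024°, 7 nmi): east 7 sin 24° = 2.85, north 7 cos 24° = 6.39
Leg 3 (282°, 42 nmi): east 42 sin 282° = -41.08, north 42 cos 282° = 8.73
Leg 4 (319°, 89 nmi): east 89 sin 319° = -58.39, north 89 cos 319° = 67.17
Net: -66.16 east, 109.73 north. Distance = √((-66.16)² + (109.73)²) = 128.130 nmi.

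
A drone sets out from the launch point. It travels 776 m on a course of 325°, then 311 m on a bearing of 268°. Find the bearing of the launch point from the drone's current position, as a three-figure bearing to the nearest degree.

130°

Leg 1 (325°, 776 m): east 776 sin 325° = -445.10, north 776 cos 325° = 635.66
Leg 2 (268°, 311 m): east 311 sin 268° = -310.81, north 311 cos 268° = -10.85
Net displacement: -755.91 east, 624.81 north. Direction back to start is (755.91, -624.81): bearing = atan2(755.91, -624.81) mod 360° = 129.58° ≈ 130°.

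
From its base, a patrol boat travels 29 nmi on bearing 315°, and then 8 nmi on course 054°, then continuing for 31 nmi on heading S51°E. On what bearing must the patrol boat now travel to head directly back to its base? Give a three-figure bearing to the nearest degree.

Leg 1 (315°, 29 nmi): east 29 sin 315° = -20.51, north 29 cos 315° = 20.51
Leg 2 (054°, 8 nmi): east 8 sin 54° = 6.47, north 8 cos 54° = 4.70
Leg 3 (S51°E, 31 nmi): east 31 sin 129° = 24.09, north 31 cos 129° = -19.51
Net displacement: 10.06 east, 5.70 north. Direction back to start is (-10.06, -5.70): bearing = atan2(-10.06, -5.70) mod 360° = 240.46° ≈ 240°.

240°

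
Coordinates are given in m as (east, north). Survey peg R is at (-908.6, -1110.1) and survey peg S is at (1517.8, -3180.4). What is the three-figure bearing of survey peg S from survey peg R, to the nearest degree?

130°

Δeast = 1517.8 − -908.6 = 2426.40; Δnorth = -3180.4 − -1110.1 = -2070.30.
Bearing = atan2(Δeast, Δnorth) mod 360° = 130.47° ≈ 130°.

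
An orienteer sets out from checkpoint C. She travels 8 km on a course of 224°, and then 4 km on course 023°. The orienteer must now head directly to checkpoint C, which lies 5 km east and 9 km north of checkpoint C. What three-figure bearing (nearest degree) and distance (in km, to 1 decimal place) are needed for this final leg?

039°, 14.3 km

Leg 1 (224°, 8 km): east 8 sin 224° = -5.56, north 8 cos 224° = -5.75
Leg 2 (023°, 4 km): east 4 sin 23° = 1.56, north 4 cos 23° = 3.68
Current position: (-3.99, -2.07). Target: (5, 9). Remaining: Δeast = 8.99, Δnorth = 11.07.
Bearing = atan2(8.99, 11.07) mod 360° = 39.09°; distance = √((8.99)² + (11.07)²) = 14.265 km.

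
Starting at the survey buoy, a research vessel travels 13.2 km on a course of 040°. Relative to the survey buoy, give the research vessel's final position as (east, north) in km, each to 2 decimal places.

Leg 1 (040°, 13.2 km): east 13.2 sin 40° = 8.48, north 13.2 cos 40° = 10.11
Summing: 8.48 km east, 10.11 km north → (8.48, 10.11).

(8.48, 10.11)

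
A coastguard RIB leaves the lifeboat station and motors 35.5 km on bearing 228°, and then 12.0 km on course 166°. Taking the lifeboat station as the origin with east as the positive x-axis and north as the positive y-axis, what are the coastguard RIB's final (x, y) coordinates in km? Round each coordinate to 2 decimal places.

Leg 1 (228°, 35.5 km): east 35.5 sin 228° = -26.38, north 35.5 cos 228° = -23.75
Leg 2 (166°, 12.0 km): east 12.0 sin 166° = 2.90, north 12.0 cos 166° = -11.64
Summing: -23.48 km east, -35.40 km north → (-23.48, -35.40).

(-23.48, -35.40)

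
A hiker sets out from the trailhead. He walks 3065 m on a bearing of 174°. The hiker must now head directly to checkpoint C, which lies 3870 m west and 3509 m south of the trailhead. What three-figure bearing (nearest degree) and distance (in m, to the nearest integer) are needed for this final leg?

264°, 4216 m

Leg 1 (174°, 3065 m): east 3065 sin 174° = 320.38, north 3065 cos 174° = -3048.21
Current position: (320.38, -3048.21). Target: (-3870, -3509). Remaining: Δeast = -4190.38, Δnorth = -460.79.
Bearing = atan2(-4190.38, -460.79) mod 360° = 263.72°; distance = √((-4190.38)² + (-460.79)²) = 4215.639 m.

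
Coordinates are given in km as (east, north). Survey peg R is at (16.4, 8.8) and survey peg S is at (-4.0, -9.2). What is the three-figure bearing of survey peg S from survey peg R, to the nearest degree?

229°

Δeast = -4.0 − 16.4 = -20.40; Δnorth = -9.2 − 8.8 = -18.00.
Bearing = atan2(Δeast, Δnorth) mod 360° = 228.58° ≈ 229°.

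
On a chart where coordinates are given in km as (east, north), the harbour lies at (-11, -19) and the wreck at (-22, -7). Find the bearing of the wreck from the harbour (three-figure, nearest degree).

317°

Δeast = -22 − -11 = -11.00; Δnorth = -7 − -19 = 12.00.
Bearing = atan2(Δeast, Δnorth) mod 360° = 317.49° ≈ 317°.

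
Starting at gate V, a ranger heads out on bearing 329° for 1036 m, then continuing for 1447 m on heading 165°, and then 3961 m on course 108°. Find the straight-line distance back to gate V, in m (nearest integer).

4003 m

Leg 1 (329°, 1036 m): east 1036 sin 329° = -533.58, north 1036 cos 329° = 888.03
Leg 2 (165°, 1447 m): east 1447 sin 165° = 374.51, north 1447 cos 165° = -1397.69
Leg 3 (108°, 3961 m): east 3961 sin 108° = 3767.13, north 3961 cos 108° = -1224.02
Net: 3608.07 east, -1733.69 north. Distance = √((3608.07)² + (-1733.69)²) = 4002.975 m.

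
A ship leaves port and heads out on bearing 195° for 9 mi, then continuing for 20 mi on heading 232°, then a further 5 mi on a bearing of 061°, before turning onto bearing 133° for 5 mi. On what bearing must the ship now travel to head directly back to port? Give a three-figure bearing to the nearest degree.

025°

Leg 1 (195°, 9 mi): east 9 sin 195° = -2.33, north 9 cos 195° = -8.69
Leg 2 (232°, 20 mi): east 20 sin 232° = -15.76, north 20 cos 232° = -12.31
Leg 3 (061°, 5 mi): east 5 sin 61° = 4.37, north 5 cos 61° = 2.42
Leg 4 (133°, 5 mi): east 5 sin 133° = 3.66, north 5 cos 133° = -3.41
Net displacement: -10.06 east, -21.99 north. Direction back to start is (10.06, 21.99): bearing = atan2(10.06, 21.99) mod 360° = 24.58° ≈ 025°.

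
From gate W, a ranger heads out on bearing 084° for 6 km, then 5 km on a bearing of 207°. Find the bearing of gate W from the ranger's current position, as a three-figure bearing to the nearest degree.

Leg 1 (084°, 6 km): east 6 sin 84° = 5.97, north 6 cos 84° = 0.63
Leg 2 (207°, 5 km): east 5 sin 207° = -2.27, north 5 cos 207° = -4.46
Net displacement: 3.70 east, -3.83 north. Direction back to start is (-3.70, 3.83): bearing = atan2(-3.70, 3.83) mod 360° = 315.99° ≈ 316°.

316°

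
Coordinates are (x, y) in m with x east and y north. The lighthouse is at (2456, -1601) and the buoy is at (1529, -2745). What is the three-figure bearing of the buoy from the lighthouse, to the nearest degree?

Δeast = 1529 − 2456 = -927.00; Δnorth = -2745 − -1601 = -1144.00.
Bearing = atan2(Δeast, Δnorth) mod 360° = 219.02° ≈ 219°.

219°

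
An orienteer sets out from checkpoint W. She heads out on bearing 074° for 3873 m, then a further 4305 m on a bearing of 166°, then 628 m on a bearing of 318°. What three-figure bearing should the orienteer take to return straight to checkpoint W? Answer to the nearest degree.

301°

Leg 1 (074°, 3873 m): east 3873 sin 74° = 3722.97, north 3873 cos 74° = 1067.54
Leg 2 (166°, 4305 m): east 4305 sin 166° = 1041.47, north 4305 cos 166° = -4177.12
Leg 3 (318°, 628 m): east 628 sin 318° = -420.21, north 628 cos 318° = 466.69
Net displacement: 4344.23 east, -2642.88 north. Direction back to start is (-4344.23, 2642.88): bearing = atan2(-4344.23, 2642.88) mod 360° = 301.31° ≈ 301°.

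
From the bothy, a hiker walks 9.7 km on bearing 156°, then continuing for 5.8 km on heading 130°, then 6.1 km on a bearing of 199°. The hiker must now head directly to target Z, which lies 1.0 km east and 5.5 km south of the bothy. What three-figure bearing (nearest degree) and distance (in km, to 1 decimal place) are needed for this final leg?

337°, 13.9 km

Leg 1 (156°, 9.7 km): east 9.7 sin 156° = 3.95, north 9.7 cos 156° = -8.86
Leg 2 (130°, 5.8 km): east 5.8 sin 130° = 4.44, north 5.8 cos 130° = -3.73
Leg 3 (199°, 6.1 km): east 6.1 sin 199° = -1.99, north 6.1 cos 199° = -5.77
Current position: (6.40, -18.36). Target: (1.0, -5.5). Remaining: Δeast = -5.40, Δnorth = 12.86.
Bearing = atan2(-5.40, 12.86) mod 360° = 337.21°; distance = √((-5.40)² + (12.86)²) = 13.946 km.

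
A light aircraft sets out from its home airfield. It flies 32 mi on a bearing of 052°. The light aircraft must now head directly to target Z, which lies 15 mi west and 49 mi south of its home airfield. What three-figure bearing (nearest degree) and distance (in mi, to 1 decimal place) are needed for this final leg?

210°, 79.6 mi

Leg 1 (052°, 32 mi): east 32 sin 52° = 25.22, north 32 cos 52° = 19.70
Current position: (25.22, 19.70). Target: (-15, -49). Remaining: Δeast = -40.22, Δnorth = -68.70.
Bearing = atan2(-40.22, -68.70) mod 360° = 210.34°; distance = √((-40.22)² + (-68.70)²) = 79.607 mi.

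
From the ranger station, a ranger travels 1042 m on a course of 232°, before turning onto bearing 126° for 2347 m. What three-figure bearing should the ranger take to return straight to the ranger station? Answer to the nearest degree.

Leg 1 (232°, 1042 m): east 1042 sin 232° = -821.11, north 1042 cos 232° = -641.52
Leg 2 (126°, 2347 m): east 2347 sin 126° = 1898.76, north 2347 cos 126° = -1379.53
Net displacement: 1077.66 east, -2021.05 north. Direction back to start is (-1077.66, 2021.05): bearing = atan2(-1077.66, 2021.05) mod 360° = 331.93° ≈ 332°.

332°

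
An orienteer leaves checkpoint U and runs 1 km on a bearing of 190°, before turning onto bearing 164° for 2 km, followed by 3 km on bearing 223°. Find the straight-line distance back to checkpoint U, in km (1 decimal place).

5.4 km

Leg 1 (190°, 1 km): east 1 sin 190° = -0.17, north 1 cos 190° = -0.98
Leg 2 (164°, 2 km): east 2 sin 164° = 0.55, north 2 cos 164° = -1.92
Leg 3 (223°, 3 km): east 3 sin 223° = -2.05, north 3 cos 223° = -2.19
Net: -1.67 east, -5.10 north. Distance = √((-1.67)² + (-5.10)²) = 5.367 km.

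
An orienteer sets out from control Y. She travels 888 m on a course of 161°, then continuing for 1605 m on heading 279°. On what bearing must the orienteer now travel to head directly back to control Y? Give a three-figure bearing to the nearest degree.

066°

Leg 1 (161°, 888 m): east 888 sin 161° = 289.10, north 888 cos 161° = -839.62
Leg 2 (279°, 1605 m): east 1605 sin 279° = -1585.24, north 1605 cos 279° = 251.08
Net displacement: -1296.14 east, -588.54 north. Direction back to start is (1296.14, 588.54): bearing = atan2(1296.14, 588.54) mod 360° = 65.58° ≈ 066°.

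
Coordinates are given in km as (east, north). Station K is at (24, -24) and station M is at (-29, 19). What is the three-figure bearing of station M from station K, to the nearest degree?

309°

Δeast = -29 − 24 = -53.00; Δnorth = 19 − -24 = 43.00.
Bearing = atan2(Δeast, Δnorth) mod 360° = 309.05° ≈ 309°.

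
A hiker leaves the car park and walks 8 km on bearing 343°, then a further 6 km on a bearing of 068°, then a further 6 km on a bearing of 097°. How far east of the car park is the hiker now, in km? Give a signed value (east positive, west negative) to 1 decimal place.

9.2 km

Leg 1 (343°, 8 km): east 8 sin 343° = -2.34, north 8 cos 343° = 7.65
Leg 2 (068°, 6 km): east 6 sin 68° = 5.56, north 6 cos 68° = 2.25
Leg 3 (097°, 6 km): east 6 sin 97° = 5.96, north 6 cos 97° = -0.73
Net east component: 9.18 km.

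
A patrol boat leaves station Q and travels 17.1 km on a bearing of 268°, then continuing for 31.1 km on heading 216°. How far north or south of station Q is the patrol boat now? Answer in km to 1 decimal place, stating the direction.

25.8 km south

Leg 1 (268°, 17.1 km): east 17.1 sin 268° = -17.09, north 17.1 cos 268° = -0.60
Leg 2 (216°, 31.1 km): east 31.1 sin 216° = -18.28, north 31.1 cos 216° = -25.16
Net north component: -25.76 km.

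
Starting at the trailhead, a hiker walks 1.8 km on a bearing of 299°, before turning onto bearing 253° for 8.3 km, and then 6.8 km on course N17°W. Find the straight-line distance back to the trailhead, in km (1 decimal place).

12.5 km

Leg 1 (299°, 1.8 km): east 1.8 sin 299° = -1.57, north 1.8 cos 299° = 0.87
Leg 2 (253°, 8.3 km): east 8.3 sin 253° = -7.94, north 8.3 cos 253° = -2.43
Leg 3 (N17°W, 6.8 km): east 6.8 sin 343° = -1.99, north 6.8 cos 343° = 6.50
Net: -11.50 east, 4.95 north. Distance = √((-11.50)² + (4.95)²) = 12.519 km.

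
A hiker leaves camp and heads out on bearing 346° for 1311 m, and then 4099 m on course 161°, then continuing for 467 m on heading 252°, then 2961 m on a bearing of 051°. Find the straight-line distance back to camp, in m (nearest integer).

Leg 1 (346°, 1311 m): east 1311 sin 346° = -317.16, north 1311 cos 346° = 1272.06
Leg 2 (161°, 4099 m): east 4099 sin 161° = 1334.50, north 4099 cos 161° = -3875.68
Leg 3 (252°, 467 m): east 467 sin 252° = -444.14, north 467 cos 252° = -144.31
Leg 4 (051°, 2961 m): east 2961 sin 51° = 2301.13, north 2961 cos 51° = 1863.42
Net: 2874.33 east, -884.52 north. Distance = √((2874.33)² + (-884.52)²) = 3007.348 m.

3007 m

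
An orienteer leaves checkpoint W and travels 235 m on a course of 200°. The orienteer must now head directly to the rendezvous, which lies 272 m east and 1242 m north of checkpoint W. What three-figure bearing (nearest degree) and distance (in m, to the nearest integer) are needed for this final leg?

014°, 1505 m

Leg 1 (200°, 235 m): east 235 sin 200° = -80.37, north 235 cos 200° = -220.83
Current position: (-80.37, -220.83). Target: (272, 1242). Remaining: Δeast = 352.37, Δnorth = 1462.83.
Bearing = atan2(352.37, 1462.83) mod 360° = 13.54°; distance = √((352.37)² + (1462.83)²) = 1504.670 m.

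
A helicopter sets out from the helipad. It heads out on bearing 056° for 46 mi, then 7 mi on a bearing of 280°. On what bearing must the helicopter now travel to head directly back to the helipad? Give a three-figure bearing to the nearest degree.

229°

Leg 1 (056°, 46 mi): east 46 sin 56° = 38.14, north 46 cos 56° = 25.72
Leg 2 (280°, 7 mi): east 7 sin 280° = -6.89, north 7 cos 280° = 1.22
Net displacement: 31.24 east, 26.94 north. Direction back to start is (-31.24, -26.94): bearing = atan2(-31.24, -26.94) mod 360° = 229.23° ≈ 229°.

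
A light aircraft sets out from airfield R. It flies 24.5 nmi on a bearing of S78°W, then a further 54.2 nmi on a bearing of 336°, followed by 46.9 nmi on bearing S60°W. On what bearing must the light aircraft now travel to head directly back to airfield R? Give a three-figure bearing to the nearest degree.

104°

Leg 1 (S78°W, 24.5 nmi): east 24.5 sin 258° = -23.96, north 24.5 cos 258° = -5.09
Leg 2 (336°, 54.2 nmi): east 54.2 sin 336° = -22.05, north 54.2 cos 336° = 49.51
Leg 3 (S60°W, 46.9 nmi): east 46.9 sin 240° = -40.62, north 46.9 cos 240° = -23.45
Net displacement: -86.63 east, 20.97 north. Direction back to start is (86.63, -20.97): bearing = atan2(86.63, -20.97) mod 360° = 103.61° ≈ 104°.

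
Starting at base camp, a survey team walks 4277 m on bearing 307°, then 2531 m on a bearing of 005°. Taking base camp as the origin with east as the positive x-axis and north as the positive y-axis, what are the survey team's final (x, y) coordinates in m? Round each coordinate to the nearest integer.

Leg 1 (307°, 4277 m): east 4277 sin 307° = -3415.76, north 4277 cos 307° = 2573.96
Leg 2 (005°, 2531 m): east 2531 sin 5° = 220.59, north 2531 cos 5° = 2521.37
Summing: -3195.17 m east, 5095.33 m north → (-3195, 5095).

(-3195, 5095)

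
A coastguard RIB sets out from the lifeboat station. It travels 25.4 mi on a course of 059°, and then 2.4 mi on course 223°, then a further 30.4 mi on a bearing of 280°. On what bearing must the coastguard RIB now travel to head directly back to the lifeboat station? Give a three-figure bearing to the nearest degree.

149°

Leg 1 (059°, 25.4 mi): east 25.4 sin 59° = 21.77, north 25.4 cos 59° = 13.08
Leg 2 (223°, 2.4 mi): east 2.4 sin 223° = -1.64, north 2.4 cos 223° = -1.76
Leg 3 (280°, 30.4 mi): east 30.4 sin 280° = -29.94, north 30.4 cos 280° = 5.28
Net displacement: -9.80 east, 16.61 north. Direction back to start is (9.80, -16.61): bearing = atan2(9.80, -16.61) mod 360° = 149.45° ≈ 149°.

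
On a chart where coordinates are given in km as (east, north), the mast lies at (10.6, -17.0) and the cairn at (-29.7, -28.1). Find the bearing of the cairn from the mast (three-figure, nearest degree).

Δeast = -29.7 − 10.6 = -40.30; Δnorth = -28.1 − -17.0 = -11.10.
Bearing = atan2(Δeast, Δnorth) mod 360° = 254.60° ≈ 255°.

255°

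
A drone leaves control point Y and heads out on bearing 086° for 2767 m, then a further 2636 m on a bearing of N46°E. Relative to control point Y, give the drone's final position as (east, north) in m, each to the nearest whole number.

Leg 1 (086°, 2767 m): east 2767 sin 86° = 2760.26, north 2767 cos 86° = 193.02
Leg 2 (N46°E, 2636 m): east 2636 sin 46° = 1896.18, north 2636 cos 46° = 1831.12
Summing: 4656.44 m east, 2024.14 m north → (4656, 2024).

(4656, 2024)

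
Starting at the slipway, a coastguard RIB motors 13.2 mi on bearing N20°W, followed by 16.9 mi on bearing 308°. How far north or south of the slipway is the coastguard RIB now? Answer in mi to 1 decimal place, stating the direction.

Leg 1 (N20°W, 13.2 mi): east 13.2 sin 340° = -4.51, north 13.2 cos 340° = 12.40
Leg 2 (308°, 16.9 mi): east 16.9 sin 308° = -13.32, north 16.9 cos 308° = 10.40
Net north component: 22.81 mi.

22.8 mi north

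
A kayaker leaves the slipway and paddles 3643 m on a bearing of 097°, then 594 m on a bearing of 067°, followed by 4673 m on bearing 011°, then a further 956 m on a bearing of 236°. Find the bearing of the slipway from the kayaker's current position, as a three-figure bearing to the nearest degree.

228°

Leg 1 (097°, 3643 m): east 3643 sin 97° = 3615.85, north 3643 cos 97° = -443.97
Leg 2 (067°, 594 m): east 594 sin 67° = 546.78, north 594 cos 67° = 232.09
Leg 3 (011°, 4673 m): east 4673 sin 11° = 891.65, north 4673 cos 11° = 4587.14
Leg 4 (236°, 956 m): east 956 sin 236° = -792.56, north 956 cos 236° = -534.59
Net displacement: 4261.72 east, 3840.68 north. Direction back to start is (-4261.72, -3840.68): bearing = atan2(-4261.72, -3840.68) mod 360° = 227.97° ≈ 228°.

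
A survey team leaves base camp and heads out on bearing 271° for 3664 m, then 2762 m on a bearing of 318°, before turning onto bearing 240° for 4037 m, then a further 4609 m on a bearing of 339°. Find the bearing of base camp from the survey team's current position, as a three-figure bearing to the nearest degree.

Leg 1 (271°, 3664 m): east 3664 sin 271° = -3663.44, north 3664 cos 271° = 63.95
Leg 2 (318°, 2762 m): east 2762 sin 318° = -1848.14, north 2762 cos 318° = 2052.57
Leg 3 (240°, 4037 m): east 4037 sin 240° = -3496.14, north 4037 cos 240° = -2018.50
Leg 4 (339°, 4609 m): east 4609 sin 339° = -1651.72, north 4609 cos 339° = 4302.87
Net displacement: -10659.44 east, 4400.88 north. Direction back to start is (10659.44, -4400.88): bearing = atan2(10659.44, -4400.88) mod 360° = 112.43° ≈ 112°.

112°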